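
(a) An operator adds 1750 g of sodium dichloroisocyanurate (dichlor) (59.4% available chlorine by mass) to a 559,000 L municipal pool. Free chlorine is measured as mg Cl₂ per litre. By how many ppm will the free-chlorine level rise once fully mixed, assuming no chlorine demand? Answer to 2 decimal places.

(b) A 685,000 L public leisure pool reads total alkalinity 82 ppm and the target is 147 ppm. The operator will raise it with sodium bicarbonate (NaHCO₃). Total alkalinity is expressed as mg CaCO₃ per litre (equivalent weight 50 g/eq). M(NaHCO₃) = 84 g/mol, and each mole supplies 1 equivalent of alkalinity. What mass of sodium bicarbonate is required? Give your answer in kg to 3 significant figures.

(a) Available chlorine delivered: 1750 g × 0.594 = 1040 g as Cl₂.
(a) Concentration rise: 1040 g / 559,000 L = 1.86 mg/L = 1.86 ppm.

(b) Alkalinity to add: (147 − 82) = 65 mg/L as CaCO₃ × 685,000 L = 44,520 g as CaCO₃.
(b) Equivalents: 44,520 g ÷ 50 g/eq = 890.5 eq.
(b) NaHCO₃ supplies 1 eq per mole → 890.5 mol.
(b) Mass: 890.5 mol × 84 g/mol = 74,800 g.

(a) 1.86 ppm; (b) 74.8 kg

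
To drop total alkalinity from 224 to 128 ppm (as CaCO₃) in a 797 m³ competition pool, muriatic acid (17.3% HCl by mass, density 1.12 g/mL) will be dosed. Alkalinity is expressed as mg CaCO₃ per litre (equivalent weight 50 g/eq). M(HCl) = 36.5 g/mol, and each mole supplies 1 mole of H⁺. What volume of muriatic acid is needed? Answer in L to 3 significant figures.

288 L

Volume: 797 m³ = 797,000 L.
Alkalinity to neutralize: (224 − 128) = 96 mg/L as CaCO₃ × 797,000 L = 76,510 g as CaCO₃.
Equivalents of H⁺ required: 76,510 ÷ 50 g/eq = 1530 eq = 1530 mol HCl.
Mass of HCl: 1530 × 36.5 = 55,850 g.
Mass of 17.3% solution: 55,850 / 0.173 = 322,900 g.
Volume: 322,900 g ÷ 1.12 g/mL = 288,300 mL.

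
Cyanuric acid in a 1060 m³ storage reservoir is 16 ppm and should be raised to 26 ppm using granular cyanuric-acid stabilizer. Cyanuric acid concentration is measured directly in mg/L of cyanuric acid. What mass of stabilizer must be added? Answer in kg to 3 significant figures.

10.6 kg

Volume: 1060 m³ = 1,060,000 L.
CYA to add: (26 − 16) = 10 mg/L × 1,060,000 L = 10,600 g cyanuric acid.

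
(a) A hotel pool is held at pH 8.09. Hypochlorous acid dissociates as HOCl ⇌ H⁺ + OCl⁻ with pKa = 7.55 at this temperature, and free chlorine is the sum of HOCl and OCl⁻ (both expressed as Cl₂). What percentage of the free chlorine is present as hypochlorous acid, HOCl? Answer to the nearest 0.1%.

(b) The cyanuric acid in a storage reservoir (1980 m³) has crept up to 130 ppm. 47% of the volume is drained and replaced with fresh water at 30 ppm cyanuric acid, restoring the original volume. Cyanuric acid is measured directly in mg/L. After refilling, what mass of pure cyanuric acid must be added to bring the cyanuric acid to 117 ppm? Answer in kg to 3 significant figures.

(a) [OCl⁻]/[HOCl] = 10^(pH − pKa) = 10^(8.09 − 7.55) = 10^0.54 = 3.467.
(a) Fraction as HOCl = 1 / (1 + 3.467) = 0.2238.

(b) Volume: 1980 m³ = 1,980,000 L.
(b) After draining 47% and refilling: 130 × 0.53 + 30 × 0.47 = 83 ppm.
(b) Deficit to target: 117 − 83 = 34 mg/L.
(b) Mass: 34 mg/L × 1,980,000 L = 67,320 g cyanuric acid.

(a) 22.4%; (b) 67.3 kg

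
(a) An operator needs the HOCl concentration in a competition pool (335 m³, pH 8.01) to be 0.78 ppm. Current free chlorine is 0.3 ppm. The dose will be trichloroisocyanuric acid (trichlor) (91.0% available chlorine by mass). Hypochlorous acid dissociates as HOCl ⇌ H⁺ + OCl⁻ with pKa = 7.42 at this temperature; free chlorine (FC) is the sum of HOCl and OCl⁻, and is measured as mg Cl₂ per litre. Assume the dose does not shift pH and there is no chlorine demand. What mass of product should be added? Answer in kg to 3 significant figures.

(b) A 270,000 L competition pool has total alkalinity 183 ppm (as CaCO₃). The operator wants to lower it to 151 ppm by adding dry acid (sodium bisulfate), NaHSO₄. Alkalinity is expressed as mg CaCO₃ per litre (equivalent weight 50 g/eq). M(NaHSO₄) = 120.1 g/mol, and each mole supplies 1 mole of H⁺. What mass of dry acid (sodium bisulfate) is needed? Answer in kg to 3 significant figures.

(a) 1.29 kg; (b) 20.8 kg

(a) Volume: 335 m³ = 335,000 L.
(a) [OCl⁻]/[HOCl] = 10^(pH − pKa) = 10^(8.01 − 7.42) = 3.89; fraction as HOCl = 1/(1 + 3.89) = 0.2045.
(a) Free chlorine required for 0.78 ppm HOCl: 0.78 / 0.2045 = 3.815 ppm.
(a) FC to add: 3.815 − 0.3 = 3.515 mg/L as Cl₂.
(a) Cl₂ equivalent: 3.515 mg/L × 335,000 L = 1177 g.
(a) Product at 91.0% available Cl: 1177 / 0.91 = 1294 g.

(b) Alkalinity to neutralize: (183 − 151) = 32 mg/L as CaCO₃ × 270,000 L = 8640 g as CaCO₃.
(b) Equivalents of H⁺ required: 8640 ÷ 50 g/eq = 172.8 eq = 172.8 mol NaHSO₄.
(b) Mass of NaHSO₄: 172.8 × 120.1 = 20,750 g.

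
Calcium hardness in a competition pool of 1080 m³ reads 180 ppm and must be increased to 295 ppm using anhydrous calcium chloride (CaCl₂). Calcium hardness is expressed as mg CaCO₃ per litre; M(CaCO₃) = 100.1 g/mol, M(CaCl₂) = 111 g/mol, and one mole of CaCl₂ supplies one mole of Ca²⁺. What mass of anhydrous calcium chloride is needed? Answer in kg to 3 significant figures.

Volume: 1080 m³ = 1,080,000 L.
Hardness to add: (295 − 180) = 115 mg/L as CaCO₃ × 1,080,000 L = 124,200 g as CaCO₃.
Moles of Ca²⁺ (1 mol Ca²⁺ ≡ 1 mol CaCO₃): 124,200 / 100.1 g/mol = 1241 mol.
Mass of CaCl₂: 1241 × 111 = 137,700 g.

138 kg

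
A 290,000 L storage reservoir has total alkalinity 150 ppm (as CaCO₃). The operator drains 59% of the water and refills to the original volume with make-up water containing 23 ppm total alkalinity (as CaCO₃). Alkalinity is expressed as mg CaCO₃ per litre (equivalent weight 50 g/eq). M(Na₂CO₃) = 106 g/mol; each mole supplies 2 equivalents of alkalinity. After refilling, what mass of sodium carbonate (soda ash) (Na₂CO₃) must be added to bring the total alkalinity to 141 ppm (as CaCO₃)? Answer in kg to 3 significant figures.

After draining 59% and refilling: 150 × 0.41 + 23 × 0.59 = 75.07 ppm.
Deficit to target: 141 − 75.07 = 65.93 mg/L.
As CaCO₃: 65.93 mg/L × 290,000 L = 19,120 g; ÷ 50 g/eq ÷ 2 = 191.2 mol Na₂CO₃.
Mass: 191.2 × 106 = 20,270 g.

20.3 kg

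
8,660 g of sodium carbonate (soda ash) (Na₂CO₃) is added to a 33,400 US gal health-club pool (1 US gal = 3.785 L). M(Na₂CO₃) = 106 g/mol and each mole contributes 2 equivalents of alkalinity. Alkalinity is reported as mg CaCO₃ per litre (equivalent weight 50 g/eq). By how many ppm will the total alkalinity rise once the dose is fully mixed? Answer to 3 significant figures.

64.6 ppm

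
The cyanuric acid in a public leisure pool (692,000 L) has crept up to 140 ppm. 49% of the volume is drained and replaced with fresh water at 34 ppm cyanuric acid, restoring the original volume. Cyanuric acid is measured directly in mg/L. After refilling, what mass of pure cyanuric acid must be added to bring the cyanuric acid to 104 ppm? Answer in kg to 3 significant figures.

11.0 kg

After draining 49% and refilling: 140 × 0.51 + 34 × 0.49 = 88.06 ppm.
Deficit to target: 104 − 88.06 = 15.94 mg/L.
Mass: 15.94 mg/L × 692,000 L = 11,030 g cyanuric acid.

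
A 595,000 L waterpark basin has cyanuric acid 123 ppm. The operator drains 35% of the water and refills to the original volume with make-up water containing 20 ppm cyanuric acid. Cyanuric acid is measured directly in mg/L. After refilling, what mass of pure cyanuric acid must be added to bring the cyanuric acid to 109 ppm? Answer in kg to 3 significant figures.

13.1 kg

After draining 35% and refilling: 123 × 0.65 + 20 × 0.35 = 86.95 ppm.
Deficit to target: 109 − 86.95 = 22.05 mg/L.
Mass: 22.05 mg/L × 595,000 L = 13,120 g cyanuric acid.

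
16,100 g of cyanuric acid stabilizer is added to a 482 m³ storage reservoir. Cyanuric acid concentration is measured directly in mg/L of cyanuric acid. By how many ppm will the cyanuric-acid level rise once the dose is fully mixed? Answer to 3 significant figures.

33.4 ppm

Volume: 482 m³ = 482,000 L.
Rise: 16,100 g / 482,000 L × 1000 = 33.4 mg/L.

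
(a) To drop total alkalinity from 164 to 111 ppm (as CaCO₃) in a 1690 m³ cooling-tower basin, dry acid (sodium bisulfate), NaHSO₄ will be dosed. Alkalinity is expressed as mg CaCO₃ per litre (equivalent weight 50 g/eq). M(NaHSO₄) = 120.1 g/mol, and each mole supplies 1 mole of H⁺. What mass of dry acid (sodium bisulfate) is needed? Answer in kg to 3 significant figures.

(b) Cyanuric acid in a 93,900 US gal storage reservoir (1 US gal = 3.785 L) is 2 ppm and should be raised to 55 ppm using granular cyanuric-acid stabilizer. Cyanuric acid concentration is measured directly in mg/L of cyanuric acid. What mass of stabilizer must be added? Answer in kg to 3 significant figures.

(a) Volume: 1690 m³ = 1,690,000 L.
(a) Alkalinity to neutralize: (164 − 111) = 53 mg/L as CaCO₃ × 1,690,000 L = 89,570 g as CaCO₃.
(a) Equivalents of H⁺ required: 89,570 ÷ 50 g/eq = 1791 eq = 1791 mol NaHSO₄.
(a) Mass of NaHSO₄: 1791 × 120.1 = 215,100 g.

(b) Volume: 93,900 US gal × 3.785 L/gal = 355,412 L.
(b) CYA to add: (55 − 2) = 53 mg/L × 355,412 L = 18,840 g cyanuric acid.

(a) 215 kg; (b) 18.8 kg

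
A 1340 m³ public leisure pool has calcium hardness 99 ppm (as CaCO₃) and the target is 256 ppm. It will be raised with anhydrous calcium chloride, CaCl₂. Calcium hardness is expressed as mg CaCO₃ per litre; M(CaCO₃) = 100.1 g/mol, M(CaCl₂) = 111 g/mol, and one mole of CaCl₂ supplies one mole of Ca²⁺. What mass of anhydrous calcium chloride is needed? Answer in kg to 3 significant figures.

233 kg

Volume: 1340 m³ = 1,340,000 L.
Hardness to add: (256 − 99) = 157 mg/L as CaCO₃ × 1,340,000 L = 210,400 g as CaCO₃.
Moles of Ca²⁺ (1 mol Ca²⁺ ≡ 1 mol CaCO₃): 210,400 / 100.1 g/mol = 2102 mol.
Mass of CaCl₂: 2102 × 111 = 233,300 g.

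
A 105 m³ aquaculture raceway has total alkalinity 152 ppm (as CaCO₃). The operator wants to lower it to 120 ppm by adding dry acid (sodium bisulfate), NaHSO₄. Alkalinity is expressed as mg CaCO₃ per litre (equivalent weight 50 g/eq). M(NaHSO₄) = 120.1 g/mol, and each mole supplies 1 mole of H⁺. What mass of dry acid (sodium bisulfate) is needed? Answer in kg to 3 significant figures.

8.07 kg

Volume: 105 m³ = 105,000 L.
Alkalinity to neutralize: (152 − 120) = 32 mg/L as CaCO₃ × 105,000 L = 3360 g as CaCO₃.
Equivalents of H⁺ required: 3360 ÷ 50 g/eq = 67.2 eq = 67.2 mol NaHSO₄.
Mass of NaHSO₄: 67.2 × 120.1 = 8071 g.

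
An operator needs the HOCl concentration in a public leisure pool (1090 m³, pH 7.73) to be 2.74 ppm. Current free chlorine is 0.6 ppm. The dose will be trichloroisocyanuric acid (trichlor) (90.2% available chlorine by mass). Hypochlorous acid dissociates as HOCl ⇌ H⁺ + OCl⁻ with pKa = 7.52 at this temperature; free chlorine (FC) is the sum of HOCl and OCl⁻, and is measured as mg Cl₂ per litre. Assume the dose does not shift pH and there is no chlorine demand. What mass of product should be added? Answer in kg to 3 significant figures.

7.96 kg

Volume: 1090 m³ = 1,090,000 L.
[OCl⁻]/[HOCl] = 10^(pH − pKa) = 10^(7.73 − 7.52) = 1.622; fraction as HOCl = 1/(1 + 1.622) = 0.3814.
Free chlorine required for 2.74 ppm HOCl: 2.74 / 0.3814 = 7.184 ppm.
FC to add: 7.184 − 0.6 = 6.584 mg/L as Cl₂.
Cl₂ equivalent: 6.584 mg/L × 1,090,000 L = 7176 g.
Product at 90.2% available Cl: 7176 / 0.902 = 7956 g.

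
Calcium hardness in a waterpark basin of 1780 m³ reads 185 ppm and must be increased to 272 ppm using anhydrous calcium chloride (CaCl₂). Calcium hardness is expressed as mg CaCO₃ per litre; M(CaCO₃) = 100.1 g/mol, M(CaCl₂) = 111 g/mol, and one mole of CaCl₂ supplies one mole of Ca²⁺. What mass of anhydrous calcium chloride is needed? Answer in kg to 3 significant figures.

Volume: 1780 m³ = 1,780,000 L.
Hardness to add: (272 − 185) = 87 mg/L as CaCO₃ × 1,780,000 L = 154,900 g as CaCO₃.
Moles of Ca²⁺ (1 mol Ca²⁺ ≡ 1 mol CaCO₃): 154,900 / 100.1 g/mol = 1547 mol.
Mass of CaCl₂: 1547 × 111 = 171,700 g.

172 kg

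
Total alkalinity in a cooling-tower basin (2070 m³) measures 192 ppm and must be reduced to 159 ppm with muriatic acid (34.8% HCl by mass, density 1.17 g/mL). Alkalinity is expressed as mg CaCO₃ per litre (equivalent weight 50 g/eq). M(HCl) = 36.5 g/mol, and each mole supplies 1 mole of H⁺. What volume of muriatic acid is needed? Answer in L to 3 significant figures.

122 L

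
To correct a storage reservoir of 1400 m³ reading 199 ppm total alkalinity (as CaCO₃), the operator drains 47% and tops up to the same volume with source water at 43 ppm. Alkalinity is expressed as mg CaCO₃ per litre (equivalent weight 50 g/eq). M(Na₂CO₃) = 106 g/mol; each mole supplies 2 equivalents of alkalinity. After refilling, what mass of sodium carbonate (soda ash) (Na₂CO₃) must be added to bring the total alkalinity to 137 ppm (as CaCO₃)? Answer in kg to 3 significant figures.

16.8 kg

Volume: 1400 m³ = 1,400,000 L.
After draining 47% and refilling: 199 × 0.53 + 43 × 0.47 = 125.68 ppm.
Deficit to target: 137 − 125.68 = 11.32 mg/L.
As CaCO₃: 11.32 mg/L × 1,400,000 L = 15,850 g; ÷ 50 g/eq ÷ 2 = 158.5 mol Na₂CO₃.
Mass: 158.5 × 106 = 16,800 g.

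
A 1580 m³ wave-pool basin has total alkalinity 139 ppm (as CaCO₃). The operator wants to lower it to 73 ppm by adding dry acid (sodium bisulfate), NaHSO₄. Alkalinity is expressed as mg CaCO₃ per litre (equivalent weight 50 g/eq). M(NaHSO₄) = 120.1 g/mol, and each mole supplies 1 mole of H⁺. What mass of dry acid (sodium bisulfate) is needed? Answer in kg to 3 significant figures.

250 kg

Volume: 1580 m³ = 1,580,000 L.
Alkalinity to neutralize: (139 − 73) = 66 mg/L as CaCO₃ × 1,580,000 L = 104,300 g as CaCO₃.
Equivalents of H⁺ required: 104,300 ÷ 50 g/eq = 2086 eq = 2086 mol NaHSO₄.
Mass of NaHSO₄: 2086 × 120.1 = 250,500 g.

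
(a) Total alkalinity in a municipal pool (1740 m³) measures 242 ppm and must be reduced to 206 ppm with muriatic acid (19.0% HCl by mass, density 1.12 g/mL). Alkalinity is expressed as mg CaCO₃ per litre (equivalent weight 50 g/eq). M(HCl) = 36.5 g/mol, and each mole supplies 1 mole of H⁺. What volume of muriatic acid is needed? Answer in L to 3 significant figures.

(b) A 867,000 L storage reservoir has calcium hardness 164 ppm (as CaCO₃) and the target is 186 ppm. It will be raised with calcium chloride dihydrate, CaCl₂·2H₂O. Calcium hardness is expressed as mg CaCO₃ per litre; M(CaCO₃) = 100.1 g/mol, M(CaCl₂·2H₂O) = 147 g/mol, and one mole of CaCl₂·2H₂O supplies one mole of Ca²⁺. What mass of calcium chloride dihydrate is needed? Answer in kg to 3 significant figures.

(a) Volume: 1740 m³ = 1,740,000 L.
(a) Alkalinity to neutralize: (242 − 206) = 36 mg/L as CaCO₃ × 1,740,000 L = 62,640 g as CaCO₃.
(a) Equivalents of H⁺ required: 62,640 ÷ 50 g/eq = 1253 eq = 1253 mol HCl.
(a) Mass of HCl: 1253 × 36.5 = 45,730 g.
(a) Mass of 19.0% solution: 45,730 / 0.19 = 240,700 g.
(a) Volume: 240,700 g ÷ 1.12 g/mL = 214,900 mL.

(b) Hardness to add: (186 − 164) = 22 mg/L as CaCO₃ × 867,000 L = 19,070 g as CaCO₃.
(b) Moles of Ca²⁺ (1 mol Ca²⁺ ≡ 1 mol CaCO₃): 19,070 / 100.1 g/mol = 190.5 mol.
(b) Mass of CaCl₂·2H₂O: 190.5 × 147 = 28,010 g.

(a) 215 L; (b) 28.0 kg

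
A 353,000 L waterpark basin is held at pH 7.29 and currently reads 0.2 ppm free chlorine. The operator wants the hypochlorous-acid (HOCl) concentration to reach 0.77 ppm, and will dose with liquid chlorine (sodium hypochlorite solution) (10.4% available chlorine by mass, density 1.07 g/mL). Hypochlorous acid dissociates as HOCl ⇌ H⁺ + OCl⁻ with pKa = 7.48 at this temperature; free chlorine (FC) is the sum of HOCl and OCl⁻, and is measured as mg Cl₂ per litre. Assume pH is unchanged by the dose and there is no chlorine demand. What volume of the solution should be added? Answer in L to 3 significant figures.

3.39 L

[OCl⁻]/[HOCl] = 10^(pH − pKa) = 10^(7.29 − 7.48) = 0.6457; fraction as HOCl = 1/(1 + 0.6457) = 0.6077.
Free chlorine required for 0.77 ppm HOCl: 0.77 / 0.6077 = 1.267 ppm.
FC to add: 1.267 − 0.2 = 1.067 mg/L as Cl₂.
Cl₂ equivalent: 1.067 mg/L × 353,000 L = 376.7 g.
Product at 10.4% available Cl: 376.7 / 0.104 = 3622 g.
Volume: 3622 g ÷ 1.07 g/mL = 3385 mL.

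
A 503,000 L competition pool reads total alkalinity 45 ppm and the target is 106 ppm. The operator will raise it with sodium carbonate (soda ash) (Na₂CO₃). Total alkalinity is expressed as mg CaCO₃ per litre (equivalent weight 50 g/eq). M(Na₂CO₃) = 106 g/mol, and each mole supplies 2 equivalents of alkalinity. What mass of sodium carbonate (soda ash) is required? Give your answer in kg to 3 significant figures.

32.5 kg

Alkalinity to add: (106 − 45) = 61 mg/L as CaCO₃ × 503,000 L = 30,680 g as CaCO₃.
Equivalents: 30,680 g ÷ 50 g/eq = 613.7 eq.
Each mole of Na₂CO₃ supplies 2 eq, so 613.7 / 2 = 306.8 mol.
Mass: 306.8 mol × 106 g/mol = 32,520 g.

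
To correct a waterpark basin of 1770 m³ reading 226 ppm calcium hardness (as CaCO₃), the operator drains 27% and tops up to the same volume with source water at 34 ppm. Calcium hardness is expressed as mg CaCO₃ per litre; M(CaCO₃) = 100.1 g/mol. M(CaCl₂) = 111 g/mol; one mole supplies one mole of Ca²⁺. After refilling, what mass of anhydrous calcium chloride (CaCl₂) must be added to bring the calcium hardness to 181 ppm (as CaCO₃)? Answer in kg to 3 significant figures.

Volume: 1770 m³ = 1,770,000 L.
After draining 27% and refilling: 226 × 0.73 + 34 × 0.27 = 174.16 ppm.
Deficit to target: 181 − 174.16 = 6.84 mg/L.
As CaCO₃: 6.84 mg/L × 1,770,000 L = 12,110 g; ÷ 100.1 = 120.9 mol Ca²⁺.
Mass: 120.9 × 111 = 13,430 g.

13.4 kg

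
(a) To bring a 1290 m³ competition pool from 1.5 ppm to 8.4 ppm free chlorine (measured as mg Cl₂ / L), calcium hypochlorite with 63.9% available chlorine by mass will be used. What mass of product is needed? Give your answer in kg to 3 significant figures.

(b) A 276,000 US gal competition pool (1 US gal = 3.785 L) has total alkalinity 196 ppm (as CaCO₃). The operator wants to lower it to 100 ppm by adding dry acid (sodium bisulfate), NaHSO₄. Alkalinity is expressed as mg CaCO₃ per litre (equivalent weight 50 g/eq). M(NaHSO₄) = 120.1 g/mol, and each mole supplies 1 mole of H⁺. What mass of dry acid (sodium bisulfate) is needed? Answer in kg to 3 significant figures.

(a) 13.9 kg; (b) 241 kg

(a) Volume: 1290 m³ = 1,290,000 L.
(a) Chlorine deficit: 8.4 − 1.5 = 6.9 ppm = 6.9 mg/L as Cl₂.
(a) Cl₂ equivalent needed: 6.9 mg/L × 1,290,000 L = 8,901,000 mg = 8901 g.
(a) Product at 63.9% available chlorine: 8901 / 0.639 = 13,930 g.

(b) Volume: 276,000 US gal × 3.785 L/gal = 1,044,660 L.
(b) Alkalinity to neutralize: (196 − 100) = 96 mg/L as CaCO₃ × 1,044,660 L = 100,300 g as CaCO₃.
(b) Equivalents of H⁺ required: 100,300 ÷ 50 g/eq = 2006 eq = 2006 mol NaHSO₄.
(b) Mass of NaHSO₄: 2006 × 120.1 = 240,900 g.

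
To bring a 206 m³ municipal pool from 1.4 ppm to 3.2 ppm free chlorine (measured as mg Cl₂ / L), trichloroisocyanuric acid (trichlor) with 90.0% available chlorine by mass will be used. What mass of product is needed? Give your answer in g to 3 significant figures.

Volume: 206 m³ = 206,000 L.
Chlorine deficit: 3.2 − 1.4 = 1.8 ppm = 1.8 mg/L as Cl₂.
Cl₂ equivalent needed: 1.8 mg/L × 206,000 L = 370,800 mg = 370.8 g.
Product at 90.0% available chlorine: 370.8 / 0.9 = 412 g.

412 g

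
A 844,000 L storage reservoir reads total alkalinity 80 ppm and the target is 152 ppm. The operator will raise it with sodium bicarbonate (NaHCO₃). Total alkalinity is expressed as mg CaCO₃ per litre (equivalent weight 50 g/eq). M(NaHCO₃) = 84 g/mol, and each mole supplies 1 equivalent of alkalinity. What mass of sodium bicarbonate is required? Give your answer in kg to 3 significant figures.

102 kg

Alkalinity to add: (152 − 80) = 72 mg/L as CaCO₃ × 844,000 L = 60,770 g as CaCO₃.
Equivalents: 60,770 g ÷ 50 g/eq = 1215 eq.
NaHCO₃ supplies 1 eq per mole → 1215 mol.
Mass: 1215 mol × 84 g/mol = 102,100 g.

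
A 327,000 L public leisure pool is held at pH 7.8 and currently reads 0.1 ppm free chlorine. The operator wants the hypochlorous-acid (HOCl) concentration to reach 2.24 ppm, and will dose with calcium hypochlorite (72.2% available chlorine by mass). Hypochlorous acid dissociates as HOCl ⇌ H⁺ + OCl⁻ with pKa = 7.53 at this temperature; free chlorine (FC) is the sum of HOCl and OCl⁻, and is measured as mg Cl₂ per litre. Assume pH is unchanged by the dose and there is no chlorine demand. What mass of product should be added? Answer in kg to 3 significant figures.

[OCl⁻]/[HOCl] = 10^(pH − pKa) = 10^(7.8 − 7.53) = 1.862; fraction as HOCl = 1/(1 + 1.862) = 0.3494.
Free chlorine required for 2.24 ppm HOCl: 2.24 / 0.3494 = 6.411 ppm.
FC to add: 6.411 − 0.1 = 6.311 mg/L as Cl₂.
Cl₂ equivalent: 6.311 mg/L × 327,000 L = 2064 g.
Product at 72.2% available Cl: 2064 / 0.722 = 2858 g.

2.86 kg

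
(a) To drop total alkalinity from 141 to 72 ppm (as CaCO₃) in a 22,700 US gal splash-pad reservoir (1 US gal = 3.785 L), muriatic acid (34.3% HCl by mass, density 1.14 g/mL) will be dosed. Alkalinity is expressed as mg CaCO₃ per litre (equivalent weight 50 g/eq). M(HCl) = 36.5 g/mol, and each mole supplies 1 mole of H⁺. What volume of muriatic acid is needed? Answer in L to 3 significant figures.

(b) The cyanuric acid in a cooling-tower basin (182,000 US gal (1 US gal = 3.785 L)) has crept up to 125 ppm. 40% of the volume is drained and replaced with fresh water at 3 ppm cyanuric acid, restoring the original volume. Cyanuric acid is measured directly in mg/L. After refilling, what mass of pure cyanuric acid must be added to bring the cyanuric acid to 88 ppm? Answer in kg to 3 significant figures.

(a) 11.1 L; (b) 8.13 kg

(a) Volume: 22,700 US gal × 3.785 L/gal = 85,920 L.
(a) Alkalinity to neutralize: (141 − 72) = 69 mg/L as CaCO₃ × 85,920 L = 5928 g as CaCO₃.
(a) Equivalents of H⁺ required: 5928 ÷ 50 g/eq = 118.6 eq = 118.6 mol HCl.
(a) Mass of HCl: 118.6 × 36.5 = 4328 g.
(a) Mass of 34.3% solution: 4328 / 0.343 = 12,620 g.
(a) Volume: 12,620 g ÷ 1.14 g/mL = 11,070 mL.

(b) Volume: 182,000 US gal × 3.785 L/gal = 688,870 L.
(b) After draining 40% and refilling: 125 × 0.60 + 3 × 0.40 = 76.2 ppm.
(b) Deficit to target: 88 − 76.2 = 11.8 mg/L.
(b) Mass: 11.8 mg/L × 688,870 L = 8129 g cyanuric acid.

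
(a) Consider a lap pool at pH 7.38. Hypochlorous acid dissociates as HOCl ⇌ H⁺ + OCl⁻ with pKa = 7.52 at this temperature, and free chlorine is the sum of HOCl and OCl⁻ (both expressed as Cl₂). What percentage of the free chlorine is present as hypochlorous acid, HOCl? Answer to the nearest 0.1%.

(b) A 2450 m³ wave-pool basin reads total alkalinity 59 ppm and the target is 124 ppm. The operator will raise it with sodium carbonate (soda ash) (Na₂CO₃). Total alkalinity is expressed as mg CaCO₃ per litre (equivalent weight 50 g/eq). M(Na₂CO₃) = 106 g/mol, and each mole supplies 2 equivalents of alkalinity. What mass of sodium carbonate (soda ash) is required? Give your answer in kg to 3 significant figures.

(a) 58.0%; (b) 169 kg

(a) [OCl⁻]/[HOCl] = 10^(pH − pKa) = 10^(7.38 − 7.52) = 10^-0.14 = 0.7244.
(a) Fraction as HOCl = 1 / (1 + 0.7244) = 0.5799.

(b) Volume: 2450 m³ = 2,450,000 L.
(b) Alkalinity to add: (124 − 59) = 65 mg/L as CaCO₃ × 2,450,000 L = 159,200 g as CaCO₃.
(b) Equivalents: 159,200 g ÷ 50 g/eq = 3185 eq.
(b) Each mole of Na₂CO₃ supplies 2 eq, so 3185 / 2 = 1592 mol.
(b) Mass: 1592 mol × 106 g/mol = 168,800 g.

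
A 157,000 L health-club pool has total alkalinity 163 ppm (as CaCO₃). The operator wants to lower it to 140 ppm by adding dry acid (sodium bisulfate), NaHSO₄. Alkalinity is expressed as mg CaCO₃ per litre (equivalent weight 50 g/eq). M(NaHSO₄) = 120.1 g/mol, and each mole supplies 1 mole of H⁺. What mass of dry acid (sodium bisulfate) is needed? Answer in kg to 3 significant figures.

Alkalinity to neutralize: (163 − 140) = 23 mg/L as CaCO₃ × 157,000 L = 3611 g as CaCO₃.
Equivalents of H⁺ required: 3611 ÷ 50 g/eq = 72.22 eq = 72.22 mol NaHSO₄.
Mass of NaHSO₄: 72.22 × 120.1 = 8674 g.

8.67 kg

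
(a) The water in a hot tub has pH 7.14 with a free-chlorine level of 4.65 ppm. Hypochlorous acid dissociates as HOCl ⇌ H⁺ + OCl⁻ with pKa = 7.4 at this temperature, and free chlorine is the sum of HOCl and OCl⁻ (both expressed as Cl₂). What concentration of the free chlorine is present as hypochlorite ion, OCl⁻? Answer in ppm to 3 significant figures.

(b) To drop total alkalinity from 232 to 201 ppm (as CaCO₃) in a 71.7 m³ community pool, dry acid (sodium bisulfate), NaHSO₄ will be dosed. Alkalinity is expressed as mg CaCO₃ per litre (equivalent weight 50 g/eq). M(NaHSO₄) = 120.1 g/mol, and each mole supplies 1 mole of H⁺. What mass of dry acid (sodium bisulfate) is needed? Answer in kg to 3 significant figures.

(a) [OCl⁻]/[HOCl] = 10^(pH − pKa) = 10^(7.14 − 7.4) = 10^-0.26 = 0.5495.
(a) Fraction as HOCl = 1 / (1 + 0.5495) = 0.6454.
(a) OCl⁻ = (1 − 0.6454) × 4.65 ppm = 1.649 ppm.

(b) Volume: 71.7 m³ = 71,700 L.
(b) Alkalinity to neutralize: (232 − 201) = 31 mg/L as CaCO₃ × 71,700 L = 2223 g as CaCO₃.
(b) Equivalents of H⁺ required: 2223 ÷ 50 g/eq = 44.45 eq = 44.45 mol NaHSO₄.
(b) Mass of NaHSO₄: 44.45 × 120.1 = 5339 g.

(a) 1.65 ppm; (b) 5.34 kg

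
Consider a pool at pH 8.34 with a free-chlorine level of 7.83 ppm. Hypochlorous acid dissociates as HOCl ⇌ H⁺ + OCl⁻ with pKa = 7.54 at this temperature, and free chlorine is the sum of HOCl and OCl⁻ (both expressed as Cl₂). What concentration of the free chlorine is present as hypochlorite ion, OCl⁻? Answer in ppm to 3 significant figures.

6.76 ppm

[OCl⁻]/[HOCl] = 10^(pH − pKa) = 10^(8.34 − 7.54) = 10^0.80 = 6.31.
Fraction as HOCl = 1 / (1 + 6.31) = 0.1368.
OCl⁻ = (1 − 0.1368) × 7.83 ppm = 6.759 ppm.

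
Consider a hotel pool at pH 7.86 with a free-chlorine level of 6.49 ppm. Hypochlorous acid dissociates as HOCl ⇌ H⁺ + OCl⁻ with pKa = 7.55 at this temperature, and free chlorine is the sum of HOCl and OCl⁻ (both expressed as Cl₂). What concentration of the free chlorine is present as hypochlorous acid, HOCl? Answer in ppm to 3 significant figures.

[OCl⁻]/[HOCl] = 10^(pH − pKa) = 10^(7.86 − 7.55) = 10^0.31 = 2.042.
Fraction as HOCl = 1 / (1 + 2.042) = 0.3288.
HOCl = 0.3288 × 6.49 ppm = 2.134 ppm.

2.13 ppm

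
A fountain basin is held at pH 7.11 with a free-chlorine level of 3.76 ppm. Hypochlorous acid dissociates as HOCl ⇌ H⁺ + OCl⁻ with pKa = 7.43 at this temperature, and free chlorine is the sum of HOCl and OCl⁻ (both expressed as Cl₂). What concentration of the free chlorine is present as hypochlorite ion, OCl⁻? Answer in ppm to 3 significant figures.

1.22 ppm

[OCl⁻]/[HOCl] = 10^(pH − pKa) = 10^(7.11 − 7.43) = 10^-0.32 = 0.4786.
Fraction as HOCl = 1 / (1 + 0.4786) = 0.6763.
OCl⁻ = (1 − 0.6763) × 3.76 ppm = 1.217 ppm.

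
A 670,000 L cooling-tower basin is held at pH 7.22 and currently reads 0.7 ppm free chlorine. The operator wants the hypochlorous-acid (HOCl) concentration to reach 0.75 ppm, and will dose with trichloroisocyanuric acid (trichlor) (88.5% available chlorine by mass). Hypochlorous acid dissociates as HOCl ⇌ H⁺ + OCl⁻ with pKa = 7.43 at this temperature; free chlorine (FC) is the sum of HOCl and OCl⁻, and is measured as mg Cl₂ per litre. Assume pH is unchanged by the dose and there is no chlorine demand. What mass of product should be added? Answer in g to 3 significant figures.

[OCl⁻]/[HOCl] = 10^(pH − pKa) = 10^(7.22 − 7.43) = 0.6166; fraction as HOCl = 1/(1 + 0.6166) = 0.6186.
Free chlorine required for 0.75 ppm HOCl: 0.75 / 0.6186 = 1.212 ppm.
FC to add: 1.212 − 0.7 = 0.5124 mg/L as Cl₂.
Cl₂ equivalent: 0.5124 mg/L × 670,000 L = 343.3 g.
Product at 88.5% available Cl: 343.3 / 0.885 = 388 g.

388 g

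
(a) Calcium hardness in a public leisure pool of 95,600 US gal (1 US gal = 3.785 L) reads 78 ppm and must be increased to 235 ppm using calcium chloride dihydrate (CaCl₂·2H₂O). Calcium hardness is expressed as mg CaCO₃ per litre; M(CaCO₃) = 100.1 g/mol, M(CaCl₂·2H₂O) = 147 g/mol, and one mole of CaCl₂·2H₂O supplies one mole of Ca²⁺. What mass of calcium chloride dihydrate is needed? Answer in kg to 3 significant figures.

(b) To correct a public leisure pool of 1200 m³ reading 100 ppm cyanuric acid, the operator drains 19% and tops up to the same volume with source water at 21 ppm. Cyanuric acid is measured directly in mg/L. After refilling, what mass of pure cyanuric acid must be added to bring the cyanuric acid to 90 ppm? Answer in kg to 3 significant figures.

(a) 83.4 kg; (b) 6.01 kg

(a) Volume: 95,600 US gal × 3.785 L/gal = 361,846 L.
(a) Hardness to add: (235 − 78) = 157 mg/L as CaCO₃ × 361,846 L = 56,810 g as CaCO₃.
(a) Moles of Ca²⁺ (1 mol Ca²⁺ ≡ 1 mol CaCO₃): 56,810 / 100.1 g/mol = 567.5 mol.
(a) Mass of CaCl₂·2H₂O: 567.5 × 147 = 83,430 g.

(b) Volume: 1200 m³ = 1,200,000 L.
(b) After draining 19% and refilling: 100 × 0.81 + 21 × 0.19 = 84.99 ppm.
(b) Deficit to target: 90 − 84.99 = 5.01 mg/L.
(b) Mass: 5.01 mg/L × 1,200,000 L = 6012 g cyanuric acid.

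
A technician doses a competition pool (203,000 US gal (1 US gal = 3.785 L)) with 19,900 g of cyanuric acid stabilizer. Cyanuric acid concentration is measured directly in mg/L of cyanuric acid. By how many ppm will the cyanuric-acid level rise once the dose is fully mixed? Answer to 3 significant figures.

25.9 ppm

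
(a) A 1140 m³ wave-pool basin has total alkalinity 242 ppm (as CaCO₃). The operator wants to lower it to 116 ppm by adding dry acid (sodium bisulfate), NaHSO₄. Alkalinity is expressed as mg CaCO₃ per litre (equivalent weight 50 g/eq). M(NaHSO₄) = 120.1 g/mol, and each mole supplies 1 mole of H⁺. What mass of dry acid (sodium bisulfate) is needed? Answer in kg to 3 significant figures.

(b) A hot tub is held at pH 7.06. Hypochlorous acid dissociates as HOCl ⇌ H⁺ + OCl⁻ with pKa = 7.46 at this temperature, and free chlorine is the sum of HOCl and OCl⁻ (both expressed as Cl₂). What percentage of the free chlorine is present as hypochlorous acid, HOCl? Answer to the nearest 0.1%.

(a) 345 kg; (b) 71.5%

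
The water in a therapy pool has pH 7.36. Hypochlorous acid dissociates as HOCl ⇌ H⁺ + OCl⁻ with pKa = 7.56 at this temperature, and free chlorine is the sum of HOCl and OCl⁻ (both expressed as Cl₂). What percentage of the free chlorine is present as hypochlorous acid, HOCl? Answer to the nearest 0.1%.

[OCl⁻]/[HOCl] = 10^(pH − pKa) = 10^(7.36 − 7.56) = 10^-0.20 = 0.631.
Fraction as HOCl = 1 / (1 + 0.631) = 0.6131.

61.3%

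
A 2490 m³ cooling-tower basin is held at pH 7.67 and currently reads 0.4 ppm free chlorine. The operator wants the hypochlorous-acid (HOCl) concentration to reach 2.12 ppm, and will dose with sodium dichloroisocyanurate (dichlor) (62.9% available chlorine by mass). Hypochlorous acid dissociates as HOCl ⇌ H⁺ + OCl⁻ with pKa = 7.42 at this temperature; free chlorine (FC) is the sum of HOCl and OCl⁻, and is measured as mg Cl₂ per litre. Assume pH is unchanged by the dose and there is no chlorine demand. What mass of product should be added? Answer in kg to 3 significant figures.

21.7 kg

Volume: 2490 m³ = 2,490,000 L.
[OCl⁻]/[HOCl] = 10^(pH − pKa) = 10^(7.67 − 7.42) = 1.778; fraction as HOCl = 1/(1 + 1.778) = 0.3599.
Free chlorine required for 2.12 ppm HOCl: 2.12 / 0.3599 = 5.89 ppm.
FC to add: 5.89 − 0.4 = 5.49 mg/L as Cl₂.
Cl₂ equivalent: 5.49 mg/L × 2,490,000 L = 13,670 g.
Product at 62.9% available Cl: 13,670 / 0.629 = 21,730 g.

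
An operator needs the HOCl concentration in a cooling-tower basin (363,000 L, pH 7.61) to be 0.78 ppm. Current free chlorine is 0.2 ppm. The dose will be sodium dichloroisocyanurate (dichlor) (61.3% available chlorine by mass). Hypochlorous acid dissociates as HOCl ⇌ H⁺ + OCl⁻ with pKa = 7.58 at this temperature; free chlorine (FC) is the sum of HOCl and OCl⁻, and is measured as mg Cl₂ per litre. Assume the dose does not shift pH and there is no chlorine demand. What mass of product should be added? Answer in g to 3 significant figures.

[OCl⁻]/[HOCl] = 10^(pH − pKa) = 10^(7.61 − 7.58) = 1.072; fraction as HOCl = 1/(1 + 1.072) = 0.4827.
Free chlorine required for 0.78 ppm HOCl: 0.78 / 0.4827 = 1.616 ppm.
FC to add: 1.616 − 0.2 = 1.416 mg/L as Cl₂.
Cl₂ equivalent: 1.416 mg/L × 363,000 L = 513.9 g.
Product at 61.3% available Cl: 513.9 / 0.613 = 838.4 g.

838 g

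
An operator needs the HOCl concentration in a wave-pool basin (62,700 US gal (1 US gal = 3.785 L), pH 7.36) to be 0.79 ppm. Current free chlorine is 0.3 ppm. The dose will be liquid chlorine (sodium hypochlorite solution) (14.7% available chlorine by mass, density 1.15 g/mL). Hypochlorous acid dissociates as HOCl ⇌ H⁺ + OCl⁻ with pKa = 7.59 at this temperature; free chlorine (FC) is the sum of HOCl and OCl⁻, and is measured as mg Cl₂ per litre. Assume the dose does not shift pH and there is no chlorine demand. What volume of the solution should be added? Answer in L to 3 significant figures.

1.34 L

Volume: 62,700 US gal × 3.785 L/gal = 237,320 L.
[OCl⁻]/[HOCl] = 10^(pH − pKa) = 10^(7.36 − 7.59) = 0.5888; fraction as HOCl = 1/(1 + 0.5888) = 0.6294.
Free chlorine required for 0.79 ppm HOCl: 0.79 / 0.6294 = 1.255 ppm.
FC to add: 1.255 − 0.3 = 0.9552 mg/L as Cl₂.
Cl₂ equivalent: 0.9552 mg/L × 237,320 L = 226.7 g.
Product at 14.7% available Cl: 226.7 / 0.147 = 1542 g.
Volume: 1542 g ÷ 1.15 g/mL = 1341 mL.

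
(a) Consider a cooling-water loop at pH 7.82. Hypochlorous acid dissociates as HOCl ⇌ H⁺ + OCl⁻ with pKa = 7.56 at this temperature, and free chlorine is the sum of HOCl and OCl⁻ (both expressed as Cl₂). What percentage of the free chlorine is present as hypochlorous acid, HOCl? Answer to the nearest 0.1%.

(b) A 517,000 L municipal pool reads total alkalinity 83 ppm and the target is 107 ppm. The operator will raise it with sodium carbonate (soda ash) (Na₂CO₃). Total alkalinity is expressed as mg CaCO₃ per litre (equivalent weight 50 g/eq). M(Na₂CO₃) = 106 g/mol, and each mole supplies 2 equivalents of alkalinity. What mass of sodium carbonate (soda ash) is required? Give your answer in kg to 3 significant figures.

(a) [OCl⁻]/[HOCl] = 10^(pH − pKa) = 10^(7.82 − 7.56) = 10^0.26 = 1.82.
(a) Fraction as HOCl = 1 / (1 + 1.82) = 0.3546.

(b) Alkalinity to add: (107 − 83) = 24 mg/L as CaCO₃ × 517,000 L = 12,410 g as CaCO₃.
(b) Equivalents: 12,410 g ÷ 50 g/eq = 248.2 eq.
(b) Each mole of Na₂CO₃ supplies 2 eq, so 248.2 / 2 = 124.1 mol.
(b) Mass: 124.1 mol × 106 g/mol = 13,150 g.

(a) 35.5%; (b) 13.2 kg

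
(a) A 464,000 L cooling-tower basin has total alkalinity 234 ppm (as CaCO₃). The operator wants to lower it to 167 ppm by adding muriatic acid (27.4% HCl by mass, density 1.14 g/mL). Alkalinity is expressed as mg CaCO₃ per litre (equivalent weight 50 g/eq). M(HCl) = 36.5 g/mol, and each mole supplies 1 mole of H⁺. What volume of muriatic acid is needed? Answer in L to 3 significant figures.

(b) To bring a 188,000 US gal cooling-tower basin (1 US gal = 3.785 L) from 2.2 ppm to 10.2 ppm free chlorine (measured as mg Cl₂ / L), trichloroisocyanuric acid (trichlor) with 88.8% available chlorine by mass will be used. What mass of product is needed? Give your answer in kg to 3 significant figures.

(a) Alkalinity to neutralize: (234 − 167) = 67 mg/L as CaCO₃ × 464,000 L = 31,090 g as CaCO₃.
(a) Equivalents of H⁺ required: 31,090 ÷ 50 g/eq = 621.8 eq = 621.8 mol HCl.
(a) Mass of HCl: 621.8 × 36.5 = 22,690 g.
(a) Mass of 27.4% solution: 22,690 / 0.274 = 82,830 g.
(a) Volume: 82,830 g ÷ 1.14 g/mL = 72,650 mL.

(b) Volume: 188,000 US gal × 3.785 L/gal = 711,580 L.
(b) Chlorine deficit: 10.2 − 2.2 = 8 ppm = 8 mg/L as Cl₂.
(b) Cl₂ equivalent needed: 8 mg/L × 711,580 L = 5,693,000 mg = 5693 g.
(b) Product at 88.8% available chlorine: 5693 / 0.888 = 6411 g.

(a) 72.7 L; (b) 6.41 kg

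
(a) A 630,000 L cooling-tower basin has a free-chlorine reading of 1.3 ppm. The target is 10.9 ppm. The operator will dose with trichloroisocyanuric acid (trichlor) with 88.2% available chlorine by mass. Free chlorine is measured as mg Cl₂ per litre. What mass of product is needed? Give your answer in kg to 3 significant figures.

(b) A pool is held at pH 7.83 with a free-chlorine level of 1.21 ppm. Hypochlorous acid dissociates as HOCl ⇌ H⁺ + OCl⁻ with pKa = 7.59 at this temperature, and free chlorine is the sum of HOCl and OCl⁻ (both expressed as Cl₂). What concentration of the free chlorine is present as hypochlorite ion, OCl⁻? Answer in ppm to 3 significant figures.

(a) Chlorine deficit: 10.9 − 1.3 = 9.6 ppm = 9.6 mg/L as Cl₂.
(a) Cl₂ equivalent needed: 9.6 mg/L × 630,000 L = 6,048,000 mg = 6048 g.
(a) Product at 88.2% available chlorine: 6048 / 0.882 = 6857 g.

(b) [OCl⁻]/[HOCl] = 10^(pH − pKa) = 10^(7.83 − 7.59) = 10^0.24 = 1.738.
(b) Fraction as HOCl = 1 / (1 + 1.738) = 0.3653.
(b) OCl⁻ = (1 − 0.3653) × 1.21 ppm = 0.768 ppm.

(a) 6.86 kg; (b) 0.768 ppm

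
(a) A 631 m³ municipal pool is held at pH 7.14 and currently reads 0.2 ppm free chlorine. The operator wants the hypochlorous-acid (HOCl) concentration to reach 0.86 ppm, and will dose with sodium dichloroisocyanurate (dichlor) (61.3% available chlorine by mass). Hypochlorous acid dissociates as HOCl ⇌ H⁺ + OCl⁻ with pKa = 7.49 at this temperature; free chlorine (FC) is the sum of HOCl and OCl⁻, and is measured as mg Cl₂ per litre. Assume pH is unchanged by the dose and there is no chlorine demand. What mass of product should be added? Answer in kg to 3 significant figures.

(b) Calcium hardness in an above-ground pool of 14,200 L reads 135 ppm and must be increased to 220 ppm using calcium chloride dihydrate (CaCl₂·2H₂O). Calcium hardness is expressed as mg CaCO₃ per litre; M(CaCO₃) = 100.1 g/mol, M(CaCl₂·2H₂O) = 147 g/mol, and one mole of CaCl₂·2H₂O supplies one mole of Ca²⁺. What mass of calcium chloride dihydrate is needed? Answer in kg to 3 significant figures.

(a) 1.07 kg; (b) 1.77 kg

(a) Volume: 631 m³ = 631,000 L.
(a) [OCl⁻]/[HOCl] = 10^(pH − pKa) = 10^(7.14 − 7.49) = 0.4467; fraction as HOCl = 1/(1 + 0.4467) = 0.6912.
(a) Free chlorine required for 0.86 ppm HOCl: 0.86 / 0.6912 = 1.244 ppm.
(a) FC to add: 1.244 − 0.2 = 1.044 mg/L as Cl₂.
(a) Cl₂ equivalent: 1.044 mg/L × 631,000 L = 658.9 g.
(a) Product at 61.3% available Cl: 658.9 / 0.613 = 1075 g.

(b) Hardness to add: (220 − 135) = 85 mg/L as CaCO₃ × 14,200 L = 1207 g as CaCO₃.
(b) Moles of Ca²⁺ (1 mol Ca²⁺ ≡ 1 mol CaCO₃): 1207 / 100.1 g/mol = 12.06 mol.
(b) Mass of CaCl₂·2H₂O: 12.06 × 147 = 1773 g.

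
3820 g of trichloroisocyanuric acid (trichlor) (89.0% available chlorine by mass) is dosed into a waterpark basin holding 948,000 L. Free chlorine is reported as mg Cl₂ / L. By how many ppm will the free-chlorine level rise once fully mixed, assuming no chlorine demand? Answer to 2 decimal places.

3.59 ppm

Available chlorine delivered: 3820 g × 0.89 = 3400 g as Cl₂.
Concentration rise: 3400 g / 948,000 L = 3.586 mg/L = 3.59 ppm.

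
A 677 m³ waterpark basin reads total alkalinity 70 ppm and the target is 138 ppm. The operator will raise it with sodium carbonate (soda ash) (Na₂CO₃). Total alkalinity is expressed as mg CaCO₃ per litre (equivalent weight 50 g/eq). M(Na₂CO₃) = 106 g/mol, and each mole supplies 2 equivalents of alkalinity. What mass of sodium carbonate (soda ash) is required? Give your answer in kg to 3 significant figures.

48.8 kg

Volume: 677 m³ = 677,000 L.
Alkalinity to add: (138 − 70) = 68 mg/L as CaCO₃ × 677,000 L = 46,040 g as CaCO₃.
Equivalents: 46,040 g ÷ 50 g/eq = 920.7 eq.
Each mole of Na₂CO₃ supplies 2 eq, so 920.7 / 2 = 460.4 mol.
Mass: 460.4 mol × 106 g/mol = 48,800 g.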